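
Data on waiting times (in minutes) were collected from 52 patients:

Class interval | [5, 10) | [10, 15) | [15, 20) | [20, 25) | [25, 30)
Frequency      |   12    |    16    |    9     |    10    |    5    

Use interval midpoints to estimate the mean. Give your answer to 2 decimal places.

Midpoints: 7.5, 12.5, 17.5, 22.5, 27.5
Σfm = 12×7.5 + 16×12.5 + 9×17.5 + 10×22.5 + 5×27.5 = 810
n = Σf = 52
Mean = 810 / 52 = 15.5769

15.58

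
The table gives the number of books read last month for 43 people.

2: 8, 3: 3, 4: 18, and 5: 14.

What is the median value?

4

Cumulative frequencies: 8, 11, 29, 43
n = 43, so the median is the value in position (n+1)/2 = 22.
Position 22 falls at value 4.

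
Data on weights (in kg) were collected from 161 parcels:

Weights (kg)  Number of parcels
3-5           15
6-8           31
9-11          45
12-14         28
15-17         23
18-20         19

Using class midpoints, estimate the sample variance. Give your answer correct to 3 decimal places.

Midpoints: 4, 7, 10, 13, 16, 19
n = 161, Σfm = 1820, mean = 11.3043
Σfm² = 23738
Σf(m − x̄)² = Σfm² − (Σfm)²/n = 23738 − 1820²/161 = 3164.0870
Sample variance = 3164.0870 / 160 = 19.7755

19.776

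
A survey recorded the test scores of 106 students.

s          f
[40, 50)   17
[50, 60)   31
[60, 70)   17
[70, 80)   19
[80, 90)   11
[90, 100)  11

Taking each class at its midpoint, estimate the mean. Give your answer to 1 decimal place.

65.8

Midpoints: 45, 55, 65, 75, 85, 95
Σfm = 17×45 + 31×55 + 17×65 + 19×75 + 11×85 + 11×95 = 6980
n = Σf = 106
Mean = 6980 / 106 = 65.8491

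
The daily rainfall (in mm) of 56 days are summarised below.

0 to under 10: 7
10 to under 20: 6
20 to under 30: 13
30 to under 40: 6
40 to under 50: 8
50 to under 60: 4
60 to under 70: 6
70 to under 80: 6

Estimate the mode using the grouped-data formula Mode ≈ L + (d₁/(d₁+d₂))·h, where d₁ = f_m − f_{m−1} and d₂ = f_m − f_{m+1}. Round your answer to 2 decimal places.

25.00

Modal class: 20 to under 30 (highest frequency 13).
d₁ = 13 − 6 = 7, d₂ = 13 − 6 = 7
Mode ≈ 20 + (7/(7+7)) × 10 = 20 + 5.0000 = 25.0000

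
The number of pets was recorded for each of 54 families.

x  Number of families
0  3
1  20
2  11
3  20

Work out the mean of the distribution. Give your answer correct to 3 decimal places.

Values: 0, 1, 2, 3
Σfx = 3×0 + 20×1 + 11×2 + 20×3 = 102
n = Σf = 54
Mean = 102 / 54 = 1.8889

1.889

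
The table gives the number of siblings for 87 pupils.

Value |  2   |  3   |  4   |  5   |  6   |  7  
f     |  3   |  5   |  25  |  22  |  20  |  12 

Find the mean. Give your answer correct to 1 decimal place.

5.0

Values: 2, 3, 4, 5, 6, 7
Σfx = 3×2 + 5×3 + 25×4 + 22×5 + 20×6 + 12×7 = 435
n = Σf = 87
Mean = 435 / 87 = 5.0000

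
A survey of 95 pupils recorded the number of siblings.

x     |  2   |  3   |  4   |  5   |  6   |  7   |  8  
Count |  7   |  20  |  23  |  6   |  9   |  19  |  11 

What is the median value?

4

Cumulative frequencies: 7, 27, 50, 56, 65, 84, 95
n = 95, so the median is the value in position (n+1)/2 = 48.
Position 48 falls at value 4.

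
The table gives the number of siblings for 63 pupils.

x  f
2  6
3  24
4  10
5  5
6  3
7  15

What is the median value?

Cumulative frequencies: 6, 30, 40, 45, 48, 63
n = 63, so the median is the value in position (n+1)/2 = 32.
Position 32 falls at value 4.

4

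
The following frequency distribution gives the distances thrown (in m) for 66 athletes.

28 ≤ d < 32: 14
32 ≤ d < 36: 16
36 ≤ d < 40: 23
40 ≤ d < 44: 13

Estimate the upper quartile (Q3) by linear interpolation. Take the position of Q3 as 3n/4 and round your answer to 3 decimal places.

Cumulative frequencies: 14, 30, 53, 66
n = 66; position = 3n/4 = 49.5.
This falls in the class 36 ≤ d < 40: L = 36, F = 30, f = 23, h = 4.
Upper quartile ≈ 36 + ((49.5 − 30) / 23) × 4 = 39.3913

39.391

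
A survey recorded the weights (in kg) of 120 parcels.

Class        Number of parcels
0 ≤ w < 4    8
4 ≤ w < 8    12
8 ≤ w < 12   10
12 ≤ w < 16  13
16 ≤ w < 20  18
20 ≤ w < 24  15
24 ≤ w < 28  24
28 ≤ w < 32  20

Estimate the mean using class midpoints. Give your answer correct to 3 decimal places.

Midpoints: 2, 6, 10, 14, 18, 22, 26, 30
Σfm = 8×2 + 12×6 + 10×10 + 13×14 + 18×18 + 15×22 + 24×26 + 20×30 = 2248
n = Σf = 120
Mean = 2248 / 120 = 18.7333

18.733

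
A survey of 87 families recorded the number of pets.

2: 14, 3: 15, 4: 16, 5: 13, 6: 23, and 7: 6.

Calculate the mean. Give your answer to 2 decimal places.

Values: 2, 3, 4, 5, 6, 7
Σfx = 14×2 + 15×3 + 16×4 + 13×5 + 23×6 + 6×7 = 382
n = Σf = 87
Mean = 382 / 87 = 4.3908

4.39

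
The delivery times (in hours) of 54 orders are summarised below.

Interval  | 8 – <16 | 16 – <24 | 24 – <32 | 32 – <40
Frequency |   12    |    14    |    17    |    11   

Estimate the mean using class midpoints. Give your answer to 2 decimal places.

24.00

Midpoints: 12, 20, 28, 36
Σfm = 12×12 + 14×20 + 17×28 + 11×36 = 1296
n = Σf = 54
Mean = 1296 / 54 = 24.0000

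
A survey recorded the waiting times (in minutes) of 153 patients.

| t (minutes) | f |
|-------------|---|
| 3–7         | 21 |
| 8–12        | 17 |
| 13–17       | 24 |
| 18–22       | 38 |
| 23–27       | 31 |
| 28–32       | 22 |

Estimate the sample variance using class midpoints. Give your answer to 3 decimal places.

Midpoints: 5, 10, 15, 20, 25, 30
n = 153, Σfm = 2830, mean = 18.4967
Σfm² = 62000
Σf(m − x̄)² = Σfm² − (Σfm)²/n = 62000 − 2830²/153 = 9654.2484
Sample variance = 9654.2484 / 152 = 63.5148

63.515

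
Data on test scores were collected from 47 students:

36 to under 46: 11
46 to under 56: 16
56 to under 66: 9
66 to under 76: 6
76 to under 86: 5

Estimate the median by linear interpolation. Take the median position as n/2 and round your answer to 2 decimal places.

53.81

Cumulative frequencies: 11, 27, 36, 42, 47
n = 47; position = n/2 = 23.5.
This falls in the class 46 to under 56: L = 46, F = 11, f = 16, h = 10.
Median ≈ 46 + ((23.5 − 11) / 16) × 10 = 53.8125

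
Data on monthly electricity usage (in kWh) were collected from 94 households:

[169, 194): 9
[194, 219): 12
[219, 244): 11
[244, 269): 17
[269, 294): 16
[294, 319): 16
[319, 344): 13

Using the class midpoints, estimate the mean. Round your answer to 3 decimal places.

Midpoints: 181.5, 206.5, 231.5, 256.5, 281.5, 306.5, 331.5
Σfm = 9×181.5 + 12×206.5 + 11×231.5 + 17×256.5 + 16×281.5 + 16×306.5 + 13×331.5 = 24736
n = Σf = 94
Mean = 24736 / 94 = 263.1489

263.149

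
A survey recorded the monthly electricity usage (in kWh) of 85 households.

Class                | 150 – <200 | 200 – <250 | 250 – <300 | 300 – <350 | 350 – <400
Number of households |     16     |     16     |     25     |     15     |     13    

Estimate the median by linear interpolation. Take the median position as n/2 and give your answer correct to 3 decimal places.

Cumulative frequencies: 16, 32, 57, 72, 85
n = 85; position = n/2 = 42.5.
This falls in the class 250 – <300: L = 250, F = 32, f = 25, h = 50.
Median ≈ 250 + ((42.5 − 32) / 25) × 50 = 271.0000

271.000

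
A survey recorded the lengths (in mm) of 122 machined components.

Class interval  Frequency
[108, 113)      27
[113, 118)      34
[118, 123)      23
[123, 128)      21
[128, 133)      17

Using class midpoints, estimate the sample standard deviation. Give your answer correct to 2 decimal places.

6.77

Midpoints: 110.5, 115.5, 120.5, 125.5, 130.5
n = 122, Σfm = 14536, mean = 119.1475
Σfm² = 1737480.5
Σf(m − x̄)² = Σfm² − (Σfm)²/n = 1737480.5 − 14536²/122 = 5551.8443
Sample variance = 5551.8443 / 121 = 45.8830
Standard deviation = √45.8830 = 6.7737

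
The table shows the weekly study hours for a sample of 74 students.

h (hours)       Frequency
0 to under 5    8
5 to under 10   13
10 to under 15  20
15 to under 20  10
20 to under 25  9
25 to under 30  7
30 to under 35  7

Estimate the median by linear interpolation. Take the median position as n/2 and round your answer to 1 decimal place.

14.0

Cumulative frequencies: 8, 21, 41, 51, 60, 67, 74
n = 74; position = n/2 = 37.
This falls in the class 10 to under 15: L = 10, F = 21, f = 20, h = 5.
Median ≈ 10 + ((37 − 21) / 20) × 5 = 14.0000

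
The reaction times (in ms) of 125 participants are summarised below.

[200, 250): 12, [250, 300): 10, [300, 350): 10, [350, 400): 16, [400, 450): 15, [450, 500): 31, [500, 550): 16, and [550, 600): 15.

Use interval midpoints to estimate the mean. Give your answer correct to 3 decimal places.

422.600

Midpoints: 225, 275, 325, 375, 425, 475, 525, 575
Σfm = 12×225 + 10×275 + 10×325 + 16×375 + 15×425 + 31×475 + 16×525 + 15×575 = 52825
n = Σf = 125
Mean = 52825 / 125 = 422.6000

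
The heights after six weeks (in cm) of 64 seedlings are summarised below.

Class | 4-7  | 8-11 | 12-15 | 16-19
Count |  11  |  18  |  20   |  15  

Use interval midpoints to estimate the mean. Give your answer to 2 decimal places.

Midpoints: 5.5, 9.5, 13.5, 17.5
Σfm = 11×5.5 + 18×9.5 + 20×13.5 + 15×17.5 = 764
n = Σf = 64
Mean = 764 / 64 = 11.9375

11.94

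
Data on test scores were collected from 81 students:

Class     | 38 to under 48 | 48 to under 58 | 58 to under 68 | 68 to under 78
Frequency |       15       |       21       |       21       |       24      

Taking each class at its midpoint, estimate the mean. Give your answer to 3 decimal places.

Midpoints: 43, 53, 63, 73
Σfm = 15×43 + 21×53 + 21×63 + 24×73 = 4833
n = Σf = 81
Mean = 4833 / 81 = 59.6667

59.667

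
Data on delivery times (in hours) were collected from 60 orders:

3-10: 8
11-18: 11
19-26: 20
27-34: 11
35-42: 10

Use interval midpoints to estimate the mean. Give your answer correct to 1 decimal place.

Midpoints: 6.5, 14.5, 22.5, 30.5, 38.5
Σfm = 8×6.5 + 11×14.5 + 20×22.5 + 11×30.5 + 10×38.5 = 1382
n = Σf = 60
Mean = 1382 / 60 = 23.0333

23.0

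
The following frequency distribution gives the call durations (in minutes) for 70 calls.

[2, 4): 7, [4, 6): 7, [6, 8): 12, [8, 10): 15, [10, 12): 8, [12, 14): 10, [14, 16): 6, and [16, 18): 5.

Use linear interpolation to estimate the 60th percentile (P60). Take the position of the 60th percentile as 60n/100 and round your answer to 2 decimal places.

Cumulative frequencies: 7, 14, 26, 41, 49, 59, 65, 70
n = 70; position = 60n/100 = 42.
This falls in the class [10, 12): L = 10, F = 41, f = 8, h = 2.
60th percentile ≈ 10 + ((42 − 41) / 8) × 2 = 10.2500

10.25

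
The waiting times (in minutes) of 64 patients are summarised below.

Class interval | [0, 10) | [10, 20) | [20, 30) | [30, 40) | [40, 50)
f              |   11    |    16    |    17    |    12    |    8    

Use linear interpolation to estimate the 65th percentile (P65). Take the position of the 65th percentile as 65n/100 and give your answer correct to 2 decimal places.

Cumulative frequencies: 11, 27, 44, 56, 64
n = 64; position = 65n/100 = 41.6.
This falls in the class [20, 30): L = 20, F = 27, f = 17, h = 10.
65th percentile ≈ 20 + ((41.6 − 27) / 17) × 10 = 28.5882

28.59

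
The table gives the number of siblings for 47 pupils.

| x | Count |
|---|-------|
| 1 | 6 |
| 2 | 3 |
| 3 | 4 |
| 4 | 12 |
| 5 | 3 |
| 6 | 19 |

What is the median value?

Cumulative frequencies: 6, 9, 13, 25, 28, 47
n = 47, so the median is the value in position (n+1)/2 = 24.
Position 24 falls at value 4.

4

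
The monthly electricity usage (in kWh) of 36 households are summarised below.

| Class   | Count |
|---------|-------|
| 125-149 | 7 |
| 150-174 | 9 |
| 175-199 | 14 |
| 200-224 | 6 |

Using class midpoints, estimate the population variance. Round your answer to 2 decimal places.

Midpoints: 137, 162, 187, 212
n = 36, Σfm = 6307, mean = 175.1944
Σfm² = 1126809
Σf(m − x̄)² = Σfm² − (Σfm)²/n = 1126809 − 6307²/36 = 21857.6389
Population variance = 21857.6389 / 36 = 607.1566

607.16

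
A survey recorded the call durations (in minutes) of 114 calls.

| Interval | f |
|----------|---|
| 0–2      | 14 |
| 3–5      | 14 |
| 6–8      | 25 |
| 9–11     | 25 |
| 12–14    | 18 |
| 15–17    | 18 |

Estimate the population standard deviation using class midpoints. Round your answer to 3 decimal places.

4.721

Midpoints: 1, 4, 7, 10, 13, 16
n = 114, Σfm = 1017, mean = 8.9211
Σfm² = 11613
Σf(m − x̄)² = Σfm² − (Σfm)²/n = 11613 − 1017²/114 = 2540.2895
Population variance = 2540.2895 / 114 = 22.2832
Standard deviation = √22.2832 = 4.7205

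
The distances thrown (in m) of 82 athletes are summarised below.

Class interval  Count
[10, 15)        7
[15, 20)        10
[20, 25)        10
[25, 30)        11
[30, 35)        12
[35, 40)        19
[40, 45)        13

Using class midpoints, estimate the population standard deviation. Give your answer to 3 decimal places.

9.570

Midpoints: 12.5, 17.5, 22.5, 27.5, 32.5, 37.5, 42.5
n = 82, Σfm = 2445, mean = 29.8171
Σfm² = 80412.5
Σf(m − x̄)² = Σfm² − (Σfm)²/n = 80412.5 − 2445²/82 = 7509.7561
Population variance = 7509.7561 / 82 = 91.5824
Standard deviation = √91.5824 = 9.5699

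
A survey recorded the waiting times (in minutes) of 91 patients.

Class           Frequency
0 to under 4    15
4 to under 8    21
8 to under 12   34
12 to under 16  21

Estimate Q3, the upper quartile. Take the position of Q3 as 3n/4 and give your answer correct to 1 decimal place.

Cumulative frequencies: 15, 36, 70, 91
n = 91; position = 3n/4 = 68.25.
This falls in the class 8 to under 12: L = 8, F = 36, f = 34, h = 4.
Upper quartile ≈ 8 + ((68.25 − 36) / 34) × 4 = 11.7941

11.8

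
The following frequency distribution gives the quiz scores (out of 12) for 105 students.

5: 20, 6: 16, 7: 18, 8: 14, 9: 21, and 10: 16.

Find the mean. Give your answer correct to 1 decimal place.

Values: 5, 6, 7, 8, 9, 10
Σfx = 20×5 + 16×6 + 18×7 + 14×8 + 21×9 + 16×10 = 783
n = Σf = 105
Mean = 783 / 105 = 7.4571

7.5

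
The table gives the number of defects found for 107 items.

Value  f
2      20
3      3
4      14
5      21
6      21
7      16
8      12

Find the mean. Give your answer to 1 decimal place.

5.1

Values: 2, 3, 4, 5, 6, 7, 8
Σfx = 20×2 + 3×3 + 14×4 + 21×5 + 21×6 + 16×7 + 12×8 = 544
n = Σf = 107
Mean = 544 / 107 = 5.0841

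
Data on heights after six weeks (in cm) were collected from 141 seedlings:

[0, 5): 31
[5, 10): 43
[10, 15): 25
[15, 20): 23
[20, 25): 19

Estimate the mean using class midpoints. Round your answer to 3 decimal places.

10.940

Midpoints: 2.5, 7.5, 12.5, 17.5, 22.5
Σfm = 31×2.5 + 43×7.5 + 25×12.5 + 23×17.5 + 19×22.5 = 1542.5
n = Σf = 141
Mean = 1542.5 / 141 = 10.9397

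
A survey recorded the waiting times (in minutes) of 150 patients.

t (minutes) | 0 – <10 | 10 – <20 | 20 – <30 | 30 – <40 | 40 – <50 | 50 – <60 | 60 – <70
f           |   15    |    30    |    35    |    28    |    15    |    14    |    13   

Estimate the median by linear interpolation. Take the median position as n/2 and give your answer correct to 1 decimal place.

Cumulative frequencies: 15, 45, 80, 108, 123, 137, 150
n = 150; position = n/2 = 75.
This falls in the class 20 – <30: L = 20, F = 45, f = 35, h = 10.
Median ≈ 20 + ((75 − 45) / 35) × 10 = 28.5714

28.6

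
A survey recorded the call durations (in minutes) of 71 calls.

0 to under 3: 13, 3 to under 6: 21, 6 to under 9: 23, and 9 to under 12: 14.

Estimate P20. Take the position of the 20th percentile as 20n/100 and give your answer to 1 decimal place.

3.2

Cumulative frequencies: 13, 34, 57, 71
n = 71; position = 20n/100 = 14.2.
This falls in the class 3 to under 6: L = 3, F = 13, f = 21, h = 3.
20th percentile ≈ 3 + ((14.2 − 13) / 21) × 3 = 3.1714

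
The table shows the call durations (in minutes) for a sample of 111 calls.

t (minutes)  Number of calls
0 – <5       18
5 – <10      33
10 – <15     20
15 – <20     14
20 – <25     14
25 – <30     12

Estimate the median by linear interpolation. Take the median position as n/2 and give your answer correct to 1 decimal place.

Cumulative frequencies: 18, 51, 71, 85, 99, 111
n = 111; position = n/2 = 55.5.
This falls in the class 10 – <15: L = 10, F = 51, f = 20, h = 5.
Median ≈ 10 + ((55.5 − 51) / 20) × 5 = 11.1250

11.1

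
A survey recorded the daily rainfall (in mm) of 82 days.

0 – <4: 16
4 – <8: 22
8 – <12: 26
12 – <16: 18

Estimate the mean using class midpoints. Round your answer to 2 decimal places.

8.24

Midpoints: 2, 6, 10, 14
Σfm = 16×2 + 22×6 + 26×10 + 18×14 = 676
n = Σf = 82
Mean = 676 / 82 = 8.2439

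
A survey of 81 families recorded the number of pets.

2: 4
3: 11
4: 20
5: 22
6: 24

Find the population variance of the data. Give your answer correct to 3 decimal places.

Values: 2, 3, 4, 5, 6
n = 81, Σfx = 375, mean = 4.6296
Σfx² = 1849
Σf(x − x̄)² = Σfx² − (Σfx)²/n = 1849 − 375²/81 = 112.8889
Population variance = 112.8889 / 81 = 1.3937

1.394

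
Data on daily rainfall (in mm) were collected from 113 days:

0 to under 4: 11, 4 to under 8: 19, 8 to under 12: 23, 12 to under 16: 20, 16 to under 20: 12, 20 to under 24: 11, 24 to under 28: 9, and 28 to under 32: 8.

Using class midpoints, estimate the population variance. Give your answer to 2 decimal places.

Midpoints: 2, 6, 10, 14, 18, 22, 26, 30
n = 113, Σfm = 1578, mean = 13.9646
Σfm² = 29444
Σf(m − x̄)² = Σfm² − (Σfm)²/n = 29444 − 1578²/113 = 7407.8584
Population variance = 7407.8584 / 113 = 65.5563

65.56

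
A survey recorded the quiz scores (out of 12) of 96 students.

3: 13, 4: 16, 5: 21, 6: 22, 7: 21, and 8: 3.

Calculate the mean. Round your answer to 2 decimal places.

5.32

Values: 3, 4, 5, 6, 7, 8
Σfx = 13×3 + 16×4 + 21×5 + 22×6 + 21×7 + 3×8 = 511
n = Σf = 96
Mean = 511 / 96 = 5.3229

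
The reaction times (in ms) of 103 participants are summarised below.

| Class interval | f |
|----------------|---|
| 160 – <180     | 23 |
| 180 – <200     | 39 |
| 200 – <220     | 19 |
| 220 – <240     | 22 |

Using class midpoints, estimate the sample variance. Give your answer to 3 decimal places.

Midpoints: 170, 190, 210, 230
n = 103, Σfm = 20370, mean = 197.7670
Σfm² = 4074300
Σf(m − x̄)² = Σfm² − (Σfm)²/n = 4074300 − 20370²/103 = 45786.4078
Sample variance = 45786.4078 / 102 = 448.8864

448.886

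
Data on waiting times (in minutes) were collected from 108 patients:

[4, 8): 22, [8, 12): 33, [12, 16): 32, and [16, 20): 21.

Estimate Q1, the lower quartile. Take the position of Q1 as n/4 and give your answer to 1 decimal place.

8.6

Cumulative frequencies: 22, 55, 87, 108
n = 108; position = n/4 = 27.
This falls in the class [8, 12): L = 8, F = 22, f = 33, h = 4.
Lower quartile ≈ 8 + ((27 − 22) / 33) × 4 = 8.6061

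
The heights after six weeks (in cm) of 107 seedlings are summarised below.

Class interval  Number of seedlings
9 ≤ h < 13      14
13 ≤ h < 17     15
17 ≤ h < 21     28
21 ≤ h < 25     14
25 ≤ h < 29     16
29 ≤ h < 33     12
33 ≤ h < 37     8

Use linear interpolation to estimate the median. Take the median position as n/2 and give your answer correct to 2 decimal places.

Cumulative frequencies: 14, 29, 57, 71, 87, 99, 107
n = 107; position = n/2 = 53.5.
This falls in the class 17 ≤ h < 21: L = 17, F = 29, f = 28, h = 4.
Median ≈ 17 + ((53.5 − 29) / 28) × 4 = 20.5000

20.50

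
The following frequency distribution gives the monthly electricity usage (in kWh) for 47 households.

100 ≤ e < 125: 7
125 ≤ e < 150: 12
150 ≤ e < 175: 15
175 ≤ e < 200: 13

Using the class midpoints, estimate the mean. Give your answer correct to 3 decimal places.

155.585

Midpoints: 112.5, 137.5, 162.5, 187.5
Σfm = 7×112.5 + 12×137.5 + 15×162.5 + 13×187.5 = 7312.5
n = Σf = 47
Mean = 7312.5 / 47 = 155.5851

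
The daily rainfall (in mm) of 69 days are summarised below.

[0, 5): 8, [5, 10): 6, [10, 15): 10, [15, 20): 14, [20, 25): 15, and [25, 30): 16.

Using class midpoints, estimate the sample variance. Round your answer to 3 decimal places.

68.009

Midpoints: 2.5, 7.5, 12.5, 17.5, 22.5, 27.5
n = 69, Σfm = 1212.5, mean = 17.5725
Σfm² = 25931.25
Σf(m − x̄)² = Σfm² − (Σfm)²/n = 25931.25 − 1212.5²/69 = 4624.6377
Sample variance = 4624.6377 / 68 = 68.0094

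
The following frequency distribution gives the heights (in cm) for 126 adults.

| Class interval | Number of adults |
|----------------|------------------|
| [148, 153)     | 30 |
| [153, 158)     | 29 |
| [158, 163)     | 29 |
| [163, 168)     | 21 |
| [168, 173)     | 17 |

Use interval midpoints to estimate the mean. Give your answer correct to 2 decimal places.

Midpoints: 150.5, 155.5, 160.5, 165.5, 170.5
Σfm = 30×150.5 + 29×155.5 + 29×160.5 + 21×165.5 + 17×170.5 = 20053
n = Σf = 126
Mean = 20053 / 126 = 159.1508

159.15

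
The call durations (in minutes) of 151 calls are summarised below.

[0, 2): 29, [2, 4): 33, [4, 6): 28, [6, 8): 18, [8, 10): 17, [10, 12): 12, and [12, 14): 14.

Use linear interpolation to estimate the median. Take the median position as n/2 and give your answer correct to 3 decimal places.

Cumulative frequencies: 29, 62, 90, 108, 125, 137, 151
n = 151; position = n/2 = 75.5.
This falls in the class [4, 6): L = 4, F = 62, f = 28, h = 2.
Median ≈ 4 + ((75.5 − 62) / 28) × 2 = 4.9643

4.964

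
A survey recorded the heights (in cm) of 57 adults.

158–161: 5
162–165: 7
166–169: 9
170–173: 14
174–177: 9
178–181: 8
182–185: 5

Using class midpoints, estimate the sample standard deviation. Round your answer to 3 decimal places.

Midpoints: 159.5, 163.5, 167.5, 171.5, 175.5, 179.5, 183.5
n = 57, Σfm = 9783.5, mean = 171.6404
Σfm² = 1681930.25
Σf(m − x̄)² = Σfm² − (Σfm)²/n = 1681930.25 − 9783.5²/57 = 2686.8772
Sample variance = 2686.8772 / 56 = 47.9799
Standard deviation = √47.9799 = 6.9268

6.927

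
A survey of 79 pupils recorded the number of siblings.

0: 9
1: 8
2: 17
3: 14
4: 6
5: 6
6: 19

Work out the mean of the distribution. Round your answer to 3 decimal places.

3.190

Values: 0, 1, 2, 3, 4, 5, 6
Σfx = 9×0 + 8×1 + 17×2 + 14×3 + 6×4 + 6×5 + 19×6 = 252
n = Σf = 79
Mean = 252 / 79 = 3.1899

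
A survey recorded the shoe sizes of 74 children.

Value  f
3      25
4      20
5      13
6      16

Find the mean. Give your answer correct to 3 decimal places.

4.270

Values: 3, 4, 5, 6
Σfx = 25×3 + 20×4 + 13×5 + 16×6 = 316
n = Σf = 74
Mean = 316 / 74 = 4.2703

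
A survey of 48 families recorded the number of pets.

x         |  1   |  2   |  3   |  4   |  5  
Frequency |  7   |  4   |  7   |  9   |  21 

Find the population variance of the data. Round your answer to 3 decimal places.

2.132

Values: 1, 2, 3, 4, 5
n = 48, Σfx = 177, mean = 3.6875
Σfx² = 755
Σf(x − x̄)² = Σfx² − (Σfx)²/n = 755 − 177²/48 = 102.3125
Population variance = 102.3125 / 48 = 2.1315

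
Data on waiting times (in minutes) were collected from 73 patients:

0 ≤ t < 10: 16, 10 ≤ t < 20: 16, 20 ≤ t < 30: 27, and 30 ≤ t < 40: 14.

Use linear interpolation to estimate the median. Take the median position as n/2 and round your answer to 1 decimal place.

Cumulative frequencies: 16, 32, 59, 73
n = 73; position = n/2 = 36.5.
This falls in the class 20 ≤ t < 30: L = 20, F = 32, f = 27, h = 10.
Median ≈ 20 + ((36.5 − 32) / 27) × 10 = 21.6667

21.7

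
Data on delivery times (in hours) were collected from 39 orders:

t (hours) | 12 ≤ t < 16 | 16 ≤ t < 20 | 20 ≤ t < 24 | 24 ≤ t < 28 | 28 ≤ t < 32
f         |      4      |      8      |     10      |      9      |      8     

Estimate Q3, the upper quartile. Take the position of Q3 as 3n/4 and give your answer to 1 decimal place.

Cumulative frequencies: 4, 12, 22, 31, 39
n = 39; position = 3n/4 = 29.25.
This falls in the class 24 ≤ t < 28: L = 24, F = 22, f = 9, h = 4.
Upper quartile ≈ 24 + ((29.25 − 22) / 9) × 4 = 27.2222

27.2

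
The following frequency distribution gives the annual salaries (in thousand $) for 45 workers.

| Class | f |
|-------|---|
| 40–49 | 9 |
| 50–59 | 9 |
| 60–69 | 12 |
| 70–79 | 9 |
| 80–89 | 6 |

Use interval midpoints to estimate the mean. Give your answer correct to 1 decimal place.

Midpoints: 44.5, 54.5, 64.5, 74.5, 84.5
Σfm = 9×44.5 + 9×54.5 + 12×64.5 + 9×74.5 + 6×84.5 = 2842.5
n = Σf = 45
Mean = 2842.5 / 45 = 63.1667

63.2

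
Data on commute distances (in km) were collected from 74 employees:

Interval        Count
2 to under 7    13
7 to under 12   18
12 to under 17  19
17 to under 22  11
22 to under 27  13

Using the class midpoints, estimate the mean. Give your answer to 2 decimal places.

14.03

Midpoints: 4.5, 9.5, 14.5, 19.5, 24.5
Σfm = 13×4.5 + 18×9.5 + 19×14.5 + 11×19.5 + 13×24.5 = 1038
n = Σf = 74
Mean = 1038 / 74 = 14.0270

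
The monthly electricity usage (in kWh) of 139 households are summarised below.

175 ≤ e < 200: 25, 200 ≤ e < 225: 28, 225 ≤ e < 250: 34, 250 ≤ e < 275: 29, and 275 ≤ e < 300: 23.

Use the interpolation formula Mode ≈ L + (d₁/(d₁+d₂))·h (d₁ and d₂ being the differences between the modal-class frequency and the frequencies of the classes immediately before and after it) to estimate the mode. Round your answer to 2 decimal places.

238.64

Modal class: 225 ≤ e < 250 (highest frequency 34).
d₁ = 34 − 28 = 6, d₂ = 34 − 29 = 5
Mode ≈ 225 + (6/(6+5)) × 25 = 225 + 13.6364 = 238.6364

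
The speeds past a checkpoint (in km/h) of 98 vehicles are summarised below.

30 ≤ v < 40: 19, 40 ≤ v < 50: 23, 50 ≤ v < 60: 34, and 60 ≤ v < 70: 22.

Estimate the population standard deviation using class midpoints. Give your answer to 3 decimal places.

10.375

Midpoints: 35, 45, 55, 65
n = 98, Σfm = 5000, mean = 51.0204
Σfm² = 265650
Σf(m − x̄)² = Σfm² − (Σfm)²/n = 265650 − 5000²/98 = 10547.9592
Population variance = 10547.9592 / 98 = 107.6322
Standard deviation = √107.6322 = 10.3746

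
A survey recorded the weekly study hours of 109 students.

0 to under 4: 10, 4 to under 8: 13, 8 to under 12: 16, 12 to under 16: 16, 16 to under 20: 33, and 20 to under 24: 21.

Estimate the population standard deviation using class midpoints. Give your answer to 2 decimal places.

Midpoints: 2, 6, 10, 14, 18, 22
n = 109, Σfm = 1538, mean = 14.1101
Σfm² = 26100
Σf(m − x̄)² = Σfm² − (Σfm)²/n = 26100 − 1538²/109 = 4398.6789
Population variance = 4398.6789 / 109 = 40.3549
Standard deviation = √40.3549 = 6.3525

6.35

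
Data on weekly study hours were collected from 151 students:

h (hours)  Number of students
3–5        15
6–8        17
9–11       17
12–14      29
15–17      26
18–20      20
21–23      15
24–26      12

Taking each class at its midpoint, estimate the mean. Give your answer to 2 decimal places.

14.25

Midpoints: 4, 7, 10, 13, 16, 19, 22, 25
Σfm = 15×4 + 17×7 + 17×10 + 29×13 + 26×16 + 20×19 + 15×22 + 12×25 = 2152
n = Σf = 151
Mean = 2152 / 151 = 14.2517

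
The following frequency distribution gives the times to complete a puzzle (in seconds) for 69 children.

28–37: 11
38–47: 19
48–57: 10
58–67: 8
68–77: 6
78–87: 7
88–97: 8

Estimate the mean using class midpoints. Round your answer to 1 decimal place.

57.1

Midpoints: 32.5, 42.5, 52.5, 62.5, 72.5, 82.5, 92.5
Σfm = 11×32.5 + 19×42.5 + 10×52.5 + 8×62.5 + 6×72.5 + 7×82.5 + 8×92.5 = 3942.5
n = Σf = 69
Mean = 3942.5 / 69 = 57.1377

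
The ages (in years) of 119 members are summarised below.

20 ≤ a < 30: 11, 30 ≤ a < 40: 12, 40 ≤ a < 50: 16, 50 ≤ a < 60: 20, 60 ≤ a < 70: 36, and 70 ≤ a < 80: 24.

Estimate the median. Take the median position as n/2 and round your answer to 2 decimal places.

60.14

Cumulative frequencies: 11, 23, 39, 59, 95, 119
n = 119; position = n/2 = 59.5.
This falls in the class 60 ≤ a < 70: L = 60, F = 59, f = 36, h = 10.
Median ≈ 60 + ((59.5 − 59) / 36) × 10 = 60.1389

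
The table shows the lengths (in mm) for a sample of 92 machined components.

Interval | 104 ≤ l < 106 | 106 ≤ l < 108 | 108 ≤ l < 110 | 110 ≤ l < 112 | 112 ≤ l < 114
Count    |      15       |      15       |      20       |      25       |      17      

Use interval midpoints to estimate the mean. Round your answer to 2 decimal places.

109.30

Midpoints: 105, 107, 109, 111, 113
Σfm = 15×105 + 15×107 + 20×109 + 25×111 + 17×113 = 10056
n = Σf = 92
Mean = 10056 / 92 = 109.3043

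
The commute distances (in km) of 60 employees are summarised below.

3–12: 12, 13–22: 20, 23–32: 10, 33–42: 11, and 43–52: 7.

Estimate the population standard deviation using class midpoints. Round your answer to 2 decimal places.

12.97

Midpoints: 7.5, 17.5, 27.5, 37.5, 47.5
n = 60, Σfm = 1460, mean = 24.3333
Σfm² = 45625
Σf(m − x̄)² = Σfm² − (Σfm)²/n = 45625 − 1460²/60 = 10098.3333
Population variance = 10098.3333 / 60 = 168.3056
Standard deviation = √168.3056 = 12.9733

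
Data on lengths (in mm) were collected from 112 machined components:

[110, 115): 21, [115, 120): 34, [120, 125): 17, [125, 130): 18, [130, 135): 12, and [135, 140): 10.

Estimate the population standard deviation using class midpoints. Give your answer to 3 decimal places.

7.818

Midpoints: 112.5, 117.5, 122.5, 127.5, 132.5, 137.5
n = 112, Σfm = 13700, mean = 122.3214
Σfm² = 1682650
Σf(m − x̄)² = Σfm² − (Σfm)²/n = 1682650 − 13700²/112 = 6846.4286
Population variance = 6846.4286 / 112 = 61.1288
Standard deviation = √61.1288 = 7.8185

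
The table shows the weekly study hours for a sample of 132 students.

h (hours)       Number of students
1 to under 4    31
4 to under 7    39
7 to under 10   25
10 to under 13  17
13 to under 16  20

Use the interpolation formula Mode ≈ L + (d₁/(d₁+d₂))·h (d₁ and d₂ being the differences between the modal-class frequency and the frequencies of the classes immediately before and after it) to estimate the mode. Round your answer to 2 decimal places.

5.09

Modal class: 4 to under 7 (highest frequency 39).
d₁ = 39 − 31 = 8, d₂ = 39 − 25 = 14
Mode ≈ 4 + (8/(8+14)) × 3 = 4 + 1.0909 = 5.0909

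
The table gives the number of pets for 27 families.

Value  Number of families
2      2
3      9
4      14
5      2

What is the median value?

4

Cumulative frequencies: 2, 11, 25, 27
n = 27, so the median is the value in position (n+1)/2 = 14.
Position 14 falls at value 4.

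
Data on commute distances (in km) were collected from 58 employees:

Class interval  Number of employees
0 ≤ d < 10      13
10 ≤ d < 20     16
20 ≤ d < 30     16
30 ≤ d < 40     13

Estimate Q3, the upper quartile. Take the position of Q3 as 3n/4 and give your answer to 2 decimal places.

29.06

Cumulative frequencies: 13, 29, 45, 58
n = 58; position = 3n/4 = 43.5.
This falls in the class 20 ≤ d < 30: L = 20, F = 29, f = 16, h = 10.
Upper quartile ≈ 20 + ((43.5 − 29) / 16) × 10 = 29.0625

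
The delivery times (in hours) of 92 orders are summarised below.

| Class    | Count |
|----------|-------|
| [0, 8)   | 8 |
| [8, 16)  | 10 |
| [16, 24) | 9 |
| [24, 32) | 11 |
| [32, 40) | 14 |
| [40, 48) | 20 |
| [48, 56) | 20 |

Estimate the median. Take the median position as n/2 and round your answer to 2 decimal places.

36.57

Cumulative frequencies: 8, 18, 27, 38, 52, 72, 92
n = 92; position = n/2 = 46.
This falls in the class [32, 40): L = 32, F = 38, f = 14, h = 8.
Median ≈ 32 + ((46 − 38) / 14) × 8 = 36.5714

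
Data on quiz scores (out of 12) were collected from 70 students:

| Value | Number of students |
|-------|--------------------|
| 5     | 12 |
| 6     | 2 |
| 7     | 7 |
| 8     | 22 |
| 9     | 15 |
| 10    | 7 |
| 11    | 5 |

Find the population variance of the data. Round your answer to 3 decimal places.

Values: 5, 6, 7, 8, 9, 10, 11
n = 70, Σfx = 557, mean = 7.9571
Σfx² = 4643
Σf(x − x̄)² = Σfx² − (Σfx)²/n = 4643 − 557²/70 = 210.8714
Population variance = 210.8714 / 70 = 3.0124

3.012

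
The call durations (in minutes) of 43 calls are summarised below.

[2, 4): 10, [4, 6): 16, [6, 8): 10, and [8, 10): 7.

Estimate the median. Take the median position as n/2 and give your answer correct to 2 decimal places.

Cumulative frequencies: 10, 26, 36, 43
n = 43; position = n/2 = 21.5.
This falls in the class [4, 6): L = 4, F = 10, f = 16, h = 2.
Median ≈ 4 + ((21.5 − 10) / 16) × 2 = 5.4375

5.44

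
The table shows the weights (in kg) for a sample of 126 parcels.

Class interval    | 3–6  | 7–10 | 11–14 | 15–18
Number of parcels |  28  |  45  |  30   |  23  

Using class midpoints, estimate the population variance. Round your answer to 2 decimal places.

Midpoints: 4.5, 8.5, 12.5, 16.5
n = 126, Σfm = 1263, mean = 10.0238
Σfm² = 14767.5
Σf(m − x̄)² = Σfm² − (Σfm)²/n = 14767.5 − 1263²/126 = 2107.4286
Population variance = 2107.4286 / 126 = 16.7256

16.73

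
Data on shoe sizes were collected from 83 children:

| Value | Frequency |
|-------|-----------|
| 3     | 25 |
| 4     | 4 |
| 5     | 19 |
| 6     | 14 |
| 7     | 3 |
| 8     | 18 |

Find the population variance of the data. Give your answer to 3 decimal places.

Values: 3, 4, 5, 6, 7, 8
n = 83, Σfx = 435, mean = 5.2410
Σfx² = 2567
Σf(x − x̄)² = Σfx² − (Σfx)²/n = 2567 − 435²/83 = 287.1807
Population variance = 287.1807 / 83 = 3.4600

3.460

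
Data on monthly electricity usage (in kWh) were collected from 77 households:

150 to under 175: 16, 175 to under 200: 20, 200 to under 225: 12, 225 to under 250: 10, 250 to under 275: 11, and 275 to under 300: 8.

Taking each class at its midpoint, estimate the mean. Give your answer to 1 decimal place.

Midpoints: 162.5, 187.5, 212.5, 237.5, 262.5, 287.5
Σfm = 16×162.5 + 20×187.5 + 12×212.5 + 10×237.5 + 11×262.5 + 8×287.5 = 16462.5
n = Σf = 77
Mean = 16462.5 / 77 = 213.7987

213.8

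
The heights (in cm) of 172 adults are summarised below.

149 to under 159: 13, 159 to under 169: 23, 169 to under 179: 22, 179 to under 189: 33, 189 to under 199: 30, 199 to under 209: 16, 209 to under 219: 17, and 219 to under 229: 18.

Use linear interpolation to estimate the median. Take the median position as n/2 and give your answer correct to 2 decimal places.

187.48

Cumulative frequencies: 13, 36, 58, 91, 121, 137, 154, 172
n = 172; position = n/2 = 86.
This falls in the class 179 to under 189: L = 179, F = 58, f = 33, h = 10.
Median ≈ 179 + ((86 − 58) / 33) × 10 = 187.4848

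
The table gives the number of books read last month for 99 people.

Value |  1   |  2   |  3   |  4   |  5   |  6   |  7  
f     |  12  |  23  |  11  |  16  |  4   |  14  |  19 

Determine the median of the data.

Cumulative frequencies: 12, 35, 46, 62, 66, 80, 99
n = 99, so the median is the value in position (n+1)/2 = 50.
Position 50 falls at value 4.

4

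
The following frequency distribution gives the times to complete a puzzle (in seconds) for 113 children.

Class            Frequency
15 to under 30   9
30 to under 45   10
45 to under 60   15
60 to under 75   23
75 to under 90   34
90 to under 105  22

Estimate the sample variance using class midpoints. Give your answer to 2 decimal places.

513.75

Midpoints: 22.5, 37.5, 52.5, 67.5, 82.5, 97.5
n = 113, Σfm = 7867.5, mean = 69.6239
Σfm² = 605306.25
Σf(m − x̄)² = Σfm² − (Σfm)²/n = 605306.25 − 7867.5²/113 = 57540.2655
Sample variance = 57540.2655 / 112 = 513.7524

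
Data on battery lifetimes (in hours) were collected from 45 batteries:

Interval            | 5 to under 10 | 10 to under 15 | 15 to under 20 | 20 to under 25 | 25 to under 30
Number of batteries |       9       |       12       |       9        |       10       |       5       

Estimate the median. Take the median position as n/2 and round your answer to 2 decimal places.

Cumulative frequencies: 9, 21, 30, 40, 45
n = 45; position = n/2 = 22.5.
This falls in the class 15 to under 20: L = 15, F = 21, f = 9, h = 5.
Median ≈ 15 + ((22.5 − 21) / 9) × 5 = 15.8333

15.83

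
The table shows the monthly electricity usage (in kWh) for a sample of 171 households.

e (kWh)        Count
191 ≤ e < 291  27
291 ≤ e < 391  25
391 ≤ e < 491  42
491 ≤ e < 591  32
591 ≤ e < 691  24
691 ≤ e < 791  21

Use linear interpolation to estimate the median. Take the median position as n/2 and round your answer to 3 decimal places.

Cumulative frequencies: 27, 52, 94, 126, 150, 171
n = 171; position = n/2 = 85.5.
This falls in the class 391 ≤ e < 491: L = 391, F = 52, f = 42, h = 100.
Median ≈ 391 + ((85.5 − 52) / 42) × 100 = 470.7619

470.762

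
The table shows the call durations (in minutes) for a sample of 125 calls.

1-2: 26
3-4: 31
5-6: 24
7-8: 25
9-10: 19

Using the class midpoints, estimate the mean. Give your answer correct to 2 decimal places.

5.18

Midpoints: 1.5, 3.5, 5.5, 7.5, 9.5
Σfm = 26×1.5 + 31×3.5 + 24×5.5 + 25×7.5 + 19×9.5 = 647.5
n = Σf = 125
Mean = 647.5 / 125 = 5.1800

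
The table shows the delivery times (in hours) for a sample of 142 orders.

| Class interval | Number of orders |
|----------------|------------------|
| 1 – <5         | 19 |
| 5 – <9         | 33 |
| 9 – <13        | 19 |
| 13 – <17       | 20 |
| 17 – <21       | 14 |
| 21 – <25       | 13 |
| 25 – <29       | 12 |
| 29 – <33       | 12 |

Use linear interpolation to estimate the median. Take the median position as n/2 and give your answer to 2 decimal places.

Cumulative frequencies: 19, 52, 71, 91, 105, 118, 130, 142
n = 142; position = n/2 = 71.
This falls in the class 9 – <13: L = 9, F = 52, f = 19, h = 4.
Median ≈ 9 + ((71 − 52) / 19) × 4 = 13.0000

13.00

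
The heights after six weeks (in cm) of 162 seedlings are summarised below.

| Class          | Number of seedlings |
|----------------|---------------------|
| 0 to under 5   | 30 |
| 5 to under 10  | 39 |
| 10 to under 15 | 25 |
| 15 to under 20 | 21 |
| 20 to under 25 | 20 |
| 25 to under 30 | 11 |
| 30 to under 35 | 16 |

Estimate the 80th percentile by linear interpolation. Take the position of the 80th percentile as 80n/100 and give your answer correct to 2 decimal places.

23.65

Cumulative frequencies: 30, 69, 94, 115, 135, 146, 162
n = 162; position = 80n/100 = 129.6.
This falls in the class 20 to under 25: L = 20, F = 115, f = 20, h = 5.
80th percentile ≈ 20 + ((129.6 − 115) / 20) × 5 = 23.6500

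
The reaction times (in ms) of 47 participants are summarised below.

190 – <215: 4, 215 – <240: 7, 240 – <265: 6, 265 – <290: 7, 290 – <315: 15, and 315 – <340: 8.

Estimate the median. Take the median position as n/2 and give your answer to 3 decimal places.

288.214

Cumulative frequencies: 4, 11, 17, 24, 39, 47
n = 47; position = n/2 = 23.5.
This falls in the class 265 – <290: L = 265, F = 17, f = 7, h = 25.
Median ≈ 265 + ((23.5 − 17) / 7) × 25 = 288.2143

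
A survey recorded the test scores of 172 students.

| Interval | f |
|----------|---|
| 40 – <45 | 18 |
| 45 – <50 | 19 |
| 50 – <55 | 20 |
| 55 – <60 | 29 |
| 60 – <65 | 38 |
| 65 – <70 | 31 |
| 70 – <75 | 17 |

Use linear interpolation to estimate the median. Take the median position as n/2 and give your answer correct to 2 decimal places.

Cumulative frequencies: 18, 37, 57, 86, 124, 155, 172
n = 172; position = n/2 = 86.
This falls in the class 55 – <60: L = 55, F = 57, f = 29, h = 5.
Median ≈ 55 + ((86 − 57) / 29) × 5 = 60.0000

60.00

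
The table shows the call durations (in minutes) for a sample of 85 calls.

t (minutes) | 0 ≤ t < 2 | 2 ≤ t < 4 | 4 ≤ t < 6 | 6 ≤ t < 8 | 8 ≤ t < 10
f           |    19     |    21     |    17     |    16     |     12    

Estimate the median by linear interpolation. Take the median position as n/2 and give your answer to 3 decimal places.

Cumulative frequencies: 19, 40, 57, 73, 85
n = 85; position = n/2 = 42.5.
This falls in the class 4 ≤ t < 6: L = 4, F = 40, f = 17, h = 2.
Median ≈ 4 + ((42.5 − 40) / 17) × 2 = 4.2941

4.294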